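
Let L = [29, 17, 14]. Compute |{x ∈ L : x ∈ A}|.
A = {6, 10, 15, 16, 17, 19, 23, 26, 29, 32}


Set A = {6, 10, 15, 16, 17, 19, 23, 26, 29, 32}
Candidates: [29, 17, 14]
Check each candidate:
29 ∈ A, 17 ∈ A, 14 ∉ A
Count of candidates in A: 2

2


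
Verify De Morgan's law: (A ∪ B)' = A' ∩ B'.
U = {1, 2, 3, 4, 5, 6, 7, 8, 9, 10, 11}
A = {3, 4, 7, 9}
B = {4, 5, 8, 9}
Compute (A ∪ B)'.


U = {1, 2, 3, 4, 5, 6, 7, 8, 9, 10, 11}
A = {3, 4, 7, 9}, B = {4, 5, 8, 9}
A ∪ B = {3, 4, 5, 7, 8, 9}
(A ∪ B)' = U \ (A ∪ B) = {1, 2, 6, 10, 11}
Verification via A' ∩ B': A' = {1, 2, 5, 6, 8, 10, 11}, B' = {1, 2, 3, 6, 7, 10, 11}
A' ∩ B' = {1, 2, 6, 10, 11} ✓

{1, 2, 6, 10, 11}


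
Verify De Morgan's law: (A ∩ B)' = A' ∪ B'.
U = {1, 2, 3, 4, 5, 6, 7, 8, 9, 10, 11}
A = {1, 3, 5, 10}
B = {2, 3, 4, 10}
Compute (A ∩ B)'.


U = {1, 2, 3, 4, 5, 6, 7, 8, 9, 10, 11}
A = {1, 3, 5, 10}, B = {2, 3, 4, 10}
A ∩ B = {3, 10}
(A ∩ B)' = U \ (A ∩ B) = {1, 2, 4, 5, 6, 7, 8, 9, 11}
Verification via A' ∪ B': A' = {2, 4, 6, 7, 8, 9, 11}, B' = {1, 5, 6, 7, 8, 9, 11}
A' ∪ B' = {1, 2, 4, 5, 6, 7, 8, 9, 11} ✓

{1, 2, 4, 5, 6, 7, 8, 9, 11}


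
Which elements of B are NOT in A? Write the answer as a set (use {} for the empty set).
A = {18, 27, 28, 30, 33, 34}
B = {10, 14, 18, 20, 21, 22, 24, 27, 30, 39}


Set A = {18, 27, 28, 30, 33, 34}
Set B = {10, 14, 18, 20, 21, 22, 24, 27, 30, 39}
Check each element of B against A:
10 ∉ A (include), 14 ∉ A (include), 18 ∈ A, 20 ∉ A (include), 21 ∉ A (include), 22 ∉ A (include), 24 ∉ A (include), 27 ∈ A, 30 ∈ A, 39 ∉ A (include)
Elements of B not in A: {10, 14, 20, 21, 22, 24, 39}

{10, 14, 20, 21, 22, 24, 39}


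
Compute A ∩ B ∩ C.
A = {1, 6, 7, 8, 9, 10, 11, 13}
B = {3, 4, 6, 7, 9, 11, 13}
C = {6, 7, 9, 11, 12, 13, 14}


Set A = {1, 6, 7, 8, 9, 10, 11, 13}
Set B = {3, 4, 6, 7, 9, 11, 13}
Set C = {6, 7, 9, 11, 12, 13, 14}
First, A ∩ B = {6, 7, 9, 11, 13}
Then, (A ∩ B) ∩ C = {6, 7, 9, 11, 13}

{6, 7, 9, 11, 13}


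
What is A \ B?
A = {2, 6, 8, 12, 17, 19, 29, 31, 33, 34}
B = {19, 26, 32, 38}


Set A = {2, 6, 8, 12, 17, 19, 29, 31, 33, 34}
Set B = {19, 26, 32, 38}
A \ B includes elements in A that are not in B.
Check each element of A:
2 (not in B, keep), 6 (not in B, keep), 8 (not in B, keep), 12 (not in B, keep), 17 (not in B, keep), 19 (in B, remove), 29 (not in B, keep), 31 (not in B, keep), 33 (not in B, keep), 34 (not in B, keep)
A \ B = {2, 6, 8, 12, 17, 29, 31, 33, 34}

{2, 6, 8, 12, 17, 29, 31, 33, 34}


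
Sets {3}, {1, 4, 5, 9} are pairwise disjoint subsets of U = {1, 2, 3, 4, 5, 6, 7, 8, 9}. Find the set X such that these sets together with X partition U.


U = {1, 2, 3, 4, 5, 6, 7, 8, 9}
Shown blocks: {3}, {1, 4, 5, 9}
A partition's blocks are pairwise disjoint and cover U, so the missing block = U \ (union of shown blocks).
Union of shown blocks: {1, 3, 4, 5, 9}
Missing block = U \ (union) = {2, 6, 7, 8}

{2, 6, 7, 8}


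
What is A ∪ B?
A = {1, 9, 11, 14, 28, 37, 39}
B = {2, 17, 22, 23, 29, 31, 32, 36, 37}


Set A = {1, 9, 11, 14, 28, 37, 39}
Set B = {2, 17, 22, 23, 29, 31, 32, 36, 37}
A ∪ B includes all elements in either set.
Elements from A: {1, 9, 11, 14, 28, 37, 39}
Elements from B not already included: {2, 17, 22, 23, 29, 31, 32, 36}
A ∪ B = {1, 2, 9, 11, 14, 17, 22, 23, 28, 29, 31, 32, 36, 37, 39}

{1, 2, 9, 11, 14, 17, 22, 23, 28, 29, 31, 32, 36, 37, 39}


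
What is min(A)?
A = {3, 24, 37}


Set A = {3, 24, 37}
Elements in ascending order: 3, 24, 37
The smallest element is 3.

3


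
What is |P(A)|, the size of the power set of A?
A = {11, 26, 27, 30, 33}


Set A = {11, 26, 27, 30, 33}
|A| = 5
The power set P(A) contains all subsets of A.
|P(A)| = 2^|A| = 2^5 = 32

32


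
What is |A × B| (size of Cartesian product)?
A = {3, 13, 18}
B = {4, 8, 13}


Set A = {3, 13, 18} has 3 elements.
Set B = {4, 8, 13} has 3 elements.
|A × B| = |A| × |B| = 3 × 3 = 9

9


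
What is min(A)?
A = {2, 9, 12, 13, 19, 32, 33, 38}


Set A = {2, 9, 12, 13, 19, 32, 33, 38}
Elements in ascending order: 2, 9, 12, 13, 19, 32, 33, 38
The smallest element is 2.

2


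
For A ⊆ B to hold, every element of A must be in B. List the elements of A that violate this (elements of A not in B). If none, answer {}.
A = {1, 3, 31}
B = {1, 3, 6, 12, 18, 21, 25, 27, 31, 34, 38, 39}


Set A = {1, 3, 31}
Set B = {1, 3, 6, 12, 18, 21, 25, 27, 31, 34, 38, 39}
Check each element of A against B:
1 ∈ B, 3 ∈ B, 31 ∈ B
Elements of A not in B: {}

{}


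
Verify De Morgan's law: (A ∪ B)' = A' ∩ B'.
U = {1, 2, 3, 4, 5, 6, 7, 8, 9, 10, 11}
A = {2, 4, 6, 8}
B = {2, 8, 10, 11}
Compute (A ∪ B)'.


U = {1, 2, 3, 4, 5, 6, 7, 8, 9, 10, 11}
A = {2, 4, 6, 8}, B = {2, 8, 10, 11}
A ∪ B = {2, 4, 6, 8, 10, 11}
(A ∪ B)' = U \ (A ∪ B) = {1, 3, 5, 7, 9}
Verification via A' ∩ B': A' = {1, 3, 5, 7, 9, 10, 11}, B' = {1, 3, 4, 5, 6, 7, 9}
A' ∩ B' = {1, 3, 5, 7, 9} ✓

{1, 3, 5, 7, 9}


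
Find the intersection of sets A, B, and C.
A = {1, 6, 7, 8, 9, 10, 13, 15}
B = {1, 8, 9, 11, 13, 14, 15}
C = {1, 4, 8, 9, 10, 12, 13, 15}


Set A = {1, 6, 7, 8, 9, 10, 13, 15}
Set B = {1, 8, 9, 11, 13, 14, 15}
Set C = {1, 4, 8, 9, 10, 12, 13, 15}
First, A ∩ B = {1, 8, 9, 13, 15}
Then, (A ∩ B) ∩ C = {1, 8, 9, 13, 15}

{1, 8, 9, 13, 15}


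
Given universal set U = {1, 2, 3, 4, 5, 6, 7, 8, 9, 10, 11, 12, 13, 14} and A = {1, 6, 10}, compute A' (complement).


Universal set U = {1, 2, 3, 4, 5, 6, 7, 8, 9, 10, 11, 12, 13, 14}
Set A = {1, 6, 10}
A' = U \ A = elements in U but not in A
Checking each element of U:
1 (in A, exclude), 2 (not in A, include), 3 (not in A, include), 4 (not in A, include), 5 (not in A, include), 6 (in A, exclude), 7 (not in A, include), 8 (not in A, include), 9 (not in A, include), 10 (in A, exclude), 11 (not in A, include), 12 (not in A, include), 13 (not in A, include), 14 (not in A, include)
A' = {2, 3, 4, 5, 7, 8, 9, 11, 12, 13, 14}

{2, 3, 4, 5, 7, 8, 9, 11, 12, 13, 14}


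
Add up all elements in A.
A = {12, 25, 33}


Set A = {12, 25, 33}
Sum = 12 + 25 + 33 = 70

70


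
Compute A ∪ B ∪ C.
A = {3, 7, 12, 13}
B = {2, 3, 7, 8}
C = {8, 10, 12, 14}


Set A = {3, 7, 12, 13}
Set B = {2, 3, 7, 8}
Set C = {8, 10, 12, 14}
First, A ∪ B = {2, 3, 7, 8, 12, 13}
Then, (A ∪ B) ∪ C = {2, 3, 7, 8, 10, 12, 13, 14}

{2, 3, 7, 8, 10, 12, 13, 14}


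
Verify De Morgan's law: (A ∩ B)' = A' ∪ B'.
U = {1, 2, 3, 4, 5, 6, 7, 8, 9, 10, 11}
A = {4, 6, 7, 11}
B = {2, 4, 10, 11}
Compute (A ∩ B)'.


U = {1, 2, 3, 4, 5, 6, 7, 8, 9, 10, 11}
A = {4, 6, 7, 11}, B = {2, 4, 10, 11}
A ∩ B = {4, 11}
(A ∩ B)' = U \ (A ∩ B) = {1, 2, 3, 5, 6, 7, 8, 9, 10}
Verification via A' ∪ B': A' = {1, 2, 3, 5, 8, 9, 10}, B' = {1, 3, 5, 6, 7, 8, 9}
A' ∪ B' = {1, 2, 3, 5, 6, 7, 8, 9, 10} ✓

{1, 2, 3, 5, 6, 7, 8, 9, 10}


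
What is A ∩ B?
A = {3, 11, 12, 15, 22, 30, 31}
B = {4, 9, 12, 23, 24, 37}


Set A = {3, 11, 12, 15, 22, 30, 31}
Set B = {4, 9, 12, 23, 24, 37}
A ∩ B includes only elements in both sets.
Check each element of A against B:
3 ✗, 11 ✗, 12 ✓, 15 ✗, 22 ✗, 30 ✗, 31 ✗
A ∩ B = {12}

{12}


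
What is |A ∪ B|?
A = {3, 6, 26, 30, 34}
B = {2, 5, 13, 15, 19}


Set A = {3, 6, 26, 30, 34}, |A| = 5
Set B = {2, 5, 13, 15, 19}, |B| = 5
A ∩ B = {}, |A ∩ B| = 0
|A ∪ B| = |A| + |B| - |A ∩ B| = 5 + 5 - 0 = 10

10


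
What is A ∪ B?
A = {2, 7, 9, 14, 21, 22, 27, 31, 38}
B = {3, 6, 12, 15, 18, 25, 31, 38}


Set A = {2, 7, 9, 14, 21, 22, 27, 31, 38}
Set B = {3, 6, 12, 15, 18, 25, 31, 38}
A ∪ B includes all elements in either set.
Elements from A: {2, 7, 9, 14, 21, 22, 27, 31, 38}
Elements from B not already included: {3, 6, 12, 15, 18, 25}
A ∪ B = {2, 3, 6, 7, 9, 12, 14, 15, 18, 21, 22, 25, 27, 31, 38}

{2, 3, 6, 7, 9, 12, 14, 15, 18, 21, 22, 25, 27, 31, 38}


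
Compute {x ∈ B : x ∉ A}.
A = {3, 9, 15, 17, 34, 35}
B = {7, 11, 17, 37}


Set A = {3, 9, 15, 17, 34, 35}
Set B = {7, 11, 17, 37}
Check each element of B against A:
7 ∉ A (include), 11 ∉ A (include), 17 ∈ A, 37 ∉ A (include)
Elements of B not in A: {7, 11, 37}

{7, 11, 37}


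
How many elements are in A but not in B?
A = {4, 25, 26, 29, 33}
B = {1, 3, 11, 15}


Set A = {4, 25, 26, 29, 33}
Set B = {1, 3, 11, 15}
A \ B = {4, 25, 26, 29, 33}
|A \ B| = 5

5


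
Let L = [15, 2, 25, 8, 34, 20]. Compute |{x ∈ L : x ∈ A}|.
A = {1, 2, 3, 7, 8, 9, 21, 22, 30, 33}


Set A = {1, 2, 3, 7, 8, 9, 21, 22, 30, 33}
Candidates: [15, 2, 25, 8, 34, 20]
Check each candidate:
15 ∉ A, 2 ∈ A, 25 ∉ A, 8 ∈ A, 34 ∉ A, 20 ∉ A
Count of candidates in A: 2

2


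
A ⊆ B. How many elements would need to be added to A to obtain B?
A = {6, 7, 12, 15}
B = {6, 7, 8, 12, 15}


Set A = {6, 7, 12, 15}, |A| = 4
Set B = {6, 7, 8, 12, 15}, |B| = 5
Since A ⊆ B: B \ A = {8}
|B| - |A| = 5 - 4 = 1

1


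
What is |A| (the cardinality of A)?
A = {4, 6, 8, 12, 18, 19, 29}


Set A = {4, 6, 8, 12, 18, 19, 29}
Listing elements: 4, 6, 8, 12, 18, 19, 29
Counting: 7 elements
|A| = 7

7


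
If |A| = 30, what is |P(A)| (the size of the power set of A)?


The set has 30 elements.
The power set contains all possible subsets.
|P(A)| = 2^|A| = 2^30 = 1073741824

1073741824


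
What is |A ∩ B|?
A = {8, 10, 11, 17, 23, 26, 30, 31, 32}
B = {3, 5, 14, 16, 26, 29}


Set A = {8, 10, 11, 17, 23, 26, 30, 31, 32}
Set B = {3, 5, 14, 16, 26, 29}
A ∩ B = {26}
|A ∩ B| = 1

1


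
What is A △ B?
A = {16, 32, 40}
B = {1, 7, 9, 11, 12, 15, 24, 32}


Set A = {16, 32, 40}
Set B = {1, 7, 9, 11, 12, 15, 24, 32}
A △ B = (A \ B) ∪ (B \ A)
Elements in A but not B: {16, 40}
Elements in B but not A: {1, 7, 9, 11, 12, 15, 24}
A △ B = {1, 7, 9, 11, 12, 15, 16, 24, 40}

{1, 7, 9, 11, 12, 15, 16, 24, 40}


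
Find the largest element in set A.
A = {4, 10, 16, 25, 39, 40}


Set A = {4, 10, 16, 25, 39, 40}
Elements in ascending order: 4, 10, 16, 25, 39, 40
The largest element is 40.

40


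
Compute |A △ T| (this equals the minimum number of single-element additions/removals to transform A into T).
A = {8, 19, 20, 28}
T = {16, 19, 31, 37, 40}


Set A = {8, 19, 20, 28}
Set T = {16, 19, 31, 37, 40}
Elements to remove from A (in A, not in T): {8, 20, 28} → 3 removals
Elements to add to A (in T, not in A): {16, 31, 37, 40} → 4 additions
Total edits = 3 + 4 = 7

7


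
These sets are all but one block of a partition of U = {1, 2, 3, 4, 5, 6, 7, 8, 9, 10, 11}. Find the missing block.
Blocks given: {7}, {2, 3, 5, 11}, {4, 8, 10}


U = {1, 2, 3, 4, 5, 6, 7, 8, 9, 10, 11}
Shown blocks: {7}, {2, 3, 5, 11}, {4, 8, 10}
A partition's blocks are pairwise disjoint and cover U, so the missing block = U \ (union of shown blocks).
Union of shown blocks: {2, 3, 4, 5, 7, 8, 10, 11}
Missing block = U \ (union) = {1, 6, 9}

{1, 6, 9}


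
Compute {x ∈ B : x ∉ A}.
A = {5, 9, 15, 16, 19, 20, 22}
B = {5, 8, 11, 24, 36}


Set A = {5, 9, 15, 16, 19, 20, 22}
Set B = {5, 8, 11, 24, 36}
Check each element of B against A:
5 ∈ A, 8 ∉ A (include), 11 ∉ A (include), 24 ∉ A (include), 36 ∉ A (include)
Elements of B not in A: {8, 11, 24, 36}

{8, 11, 24, 36}


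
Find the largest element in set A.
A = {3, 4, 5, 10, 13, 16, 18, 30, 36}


Set A = {3, 4, 5, 10, 13, 16, 18, 30, 36}
Elements in ascending order: 3, 4, 5, 10, 13, 16, 18, 30, 36
The largest element is 36.

36


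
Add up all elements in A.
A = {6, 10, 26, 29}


Set A = {6, 10, 26, 29}
Sum = 6 + 10 + 26 + 29 = 71

71


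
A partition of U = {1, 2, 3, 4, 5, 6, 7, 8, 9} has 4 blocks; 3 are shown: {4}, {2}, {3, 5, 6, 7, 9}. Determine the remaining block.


U = {1, 2, 3, 4, 5, 6, 7, 8, 9}
Shown blocks: {4}, {2}, {3, 5, 6, 7, 9}
A partition's blocks are pairwise disjoint and cover U, so the missing block = U \ (union of shown blocks).
Union of shown blocks: {2, 3, 4, 5, 6, 7, 9}
Missing block = U \ (union) = {1, 8}

{1, 8}


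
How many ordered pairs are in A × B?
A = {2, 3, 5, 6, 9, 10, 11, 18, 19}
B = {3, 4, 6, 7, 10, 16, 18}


Set A = {2, 3, 5, 6, 9, 10, 11, 18, 19} has 9 elements.
Set B = {3, 4, 6, 7, 10, 16, 18} has 7 elements.
|A × B| = |A| × |B| = 9 × 7 = 63

63


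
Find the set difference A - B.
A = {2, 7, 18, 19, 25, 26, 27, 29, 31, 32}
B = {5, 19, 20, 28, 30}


Set A = {2, 7, 18, 19, 25, 26, 27, 29, 31, 32}
Set B = {5, 19, 20, 28, 30}
A \ B includes elements in A that are not in B.
Check each element of A:
2 (not in B, keep), 7 (not in B, keep), 18 (not in B, keep), 19 (in B, remove), 25 (not in B, keep), 26 (not in B, keep), 27 (not in B, keep), 29 (not in B, keep), 31 (not in B, keep), 32 (not in B, keep)
A \ B = {2, 7, 18, 25, 26, 27, 29, 31, 32}

{2, 7, 18, 25, 26, 27, 29, 31, 32}


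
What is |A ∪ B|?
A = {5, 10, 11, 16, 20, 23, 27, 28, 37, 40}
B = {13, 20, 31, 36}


Set A = {5, 10, 11, 16, 20, 23, 27, 28, 37, 40}, |A| = 10
Set B = {13, 20, 31, 36}, |B| = 4
A ∩ B = {20}, |A ∩ B| = 1
|A ∪ B| = |A| + |B| - |A ∩ B| = 10 + 4 - 1 = 13

13


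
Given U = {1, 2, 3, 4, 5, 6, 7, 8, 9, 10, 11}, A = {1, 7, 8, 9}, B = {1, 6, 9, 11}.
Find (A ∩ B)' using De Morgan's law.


U = {1, 2, 3, 4, 5, 6, 7, 8, 9, 10, 11}
A = {1, 7, 8, 9}, B = {1, 6, 9, 11}
A ∩ B = {1, 9}
(A ∩ B)' = U \ (A ∩ B) = {2, 3, 4, 5, 6, 7, 8, 10, 11}
Verification via A' ∪ B': A' = {2, 3, 4, 5, 6, 10, 11}, B' = {2, 3, 4, 5, 7, 8, 10}
A' ∪ B' = {2, 3, 4, 5, 6, 7, 8, 10, 11} ✓

{2, 3, 4, 5, 6, 7, 8, 10, 11}


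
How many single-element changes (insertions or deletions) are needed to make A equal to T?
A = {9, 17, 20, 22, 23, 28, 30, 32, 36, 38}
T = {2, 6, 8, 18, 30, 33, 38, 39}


Set A = {9, 17, 20, 22, 23, 28, 30, 32, 36, 38}
Set T = {2, 6, 8, 18, 30, 33, 38, 39}
Elements to remove from A (in A, not in T): {9, 17, 20, 22, 23, 28, 32, 36} → 8 removals
Elements to add to A (in T, not in A): {2, 6, 8, 18, 33, 39} → 6 additions
Total edits = 8 + 6 = 14

14


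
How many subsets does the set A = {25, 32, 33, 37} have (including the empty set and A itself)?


Set A = {25, 32, 33, 37}
|A| = 4
The power set P(A) contains all subsets of A.
|P(A)| = 2^|A| = 2^4 = 16

16


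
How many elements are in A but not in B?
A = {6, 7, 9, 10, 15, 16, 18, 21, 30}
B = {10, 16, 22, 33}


Set A = {6, 7, 9, 10, 15, 16, 18, 21, 30}
Set B = {10, 16, 22, 33}
A \ B = {6, 7, 9, 15, 18, 21, 30}
|A \ B| = 7

7


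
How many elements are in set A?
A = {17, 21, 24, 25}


Set A = {17, 21, 24, 25}
Listing elements: 17, 21, 24, 25
Counting: 4 elements
|A| = 4

4


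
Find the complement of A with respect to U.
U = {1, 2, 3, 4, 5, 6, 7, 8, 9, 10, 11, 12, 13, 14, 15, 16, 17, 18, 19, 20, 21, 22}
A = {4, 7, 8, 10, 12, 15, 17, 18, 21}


Universal set U = {1, 2, 3, 4, 5, 6, 7, 8, 9, 10, 11, 12, 13, 14, 15, 16, 17, 18, 19, 20, 21, 22}
Set A = {4, 7, 8, 10, 12, 15, 17, 18, 21}
A' = U \ A = elements in U but not in A
Checking each element of U:
1 (not in A, include), 2 (not in A, include), 3 (not in A, include), 4 (in A, exclude), 5 (not in A, include), 6 (not in A, include), 7 (in A, exclude), 8 (in A, exclude), 9 (not in A, include), 10 (in A, exclude), 11 (not in A, include), 12 (in A, exclude), 13 (not in A, include), 14 (not in A, include), 15 (in A, exclude), 16 (not in A, include), 17 (in A, exclude), 18 (in A, exclude), 19 (not in A, include), 20 (not in A, include), 21 (in A, exclude), 22 (not in A, include)
A' = {1, 2, 3, 5, 6, 9, 11, 13, 14, 16, 19, 20, 22}

{1, 2, 3, 5, 6, 9, 11, 13, 14, 16, 19, 20, 22}


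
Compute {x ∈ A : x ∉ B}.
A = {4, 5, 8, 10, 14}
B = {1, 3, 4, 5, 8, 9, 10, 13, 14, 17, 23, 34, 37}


Set A = {4, 5, 8, 10, 14}
Set B = {1, 3, 4, 5, 8, 9, 10, 13, 14, 17, 23, 34, 37}
Check each element of A against B:
4 ∈ B, 5 ∈ B, 8 ∈ B, 10 ∈ B, 14 ∈ B
Elements of A not in B: {}

{}


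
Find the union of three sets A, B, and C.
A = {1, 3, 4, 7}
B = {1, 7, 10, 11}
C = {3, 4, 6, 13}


Set A = {1, 3, 4, 7}
Set B = {1, 7, 10, 11}
Set C = {3, 4, 6, 13}
First, A ∪ B = {1, 3, 4, 7, 10, 11}
Then, (A ∪ B) ∪ C = {1, 3, 4, 6, 7, 10, 11, 13}

{1, 3, 4, 6, 7, 10, 11, 13}


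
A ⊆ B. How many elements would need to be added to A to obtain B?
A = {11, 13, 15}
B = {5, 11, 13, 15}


Set A = {11, 13, 15}, |A| = 3
Set B = {5, 11, 13, 15}, |B| = 4
Since A ⊆ B: B \ A = {5}
|B| - |A| = 4 - 3 = 1

1


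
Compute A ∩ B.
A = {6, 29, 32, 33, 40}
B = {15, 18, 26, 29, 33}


Set A = {6, 29, 32, 33, 40}
Set B = {15, 18, 26, 29, 33}
A ∩ B includes only elements in both sets.
Check each element of A against B:
6 ✗, 29 ✓, 32 ✗, 33 ✓, 40 ✗
A ∩ B = {29, 33}

{29, 33}


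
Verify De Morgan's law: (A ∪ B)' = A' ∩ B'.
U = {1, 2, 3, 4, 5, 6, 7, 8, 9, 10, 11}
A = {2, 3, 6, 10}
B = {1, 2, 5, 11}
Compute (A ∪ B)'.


U = {1, 2, 3, 4, 5, 6, 7, 8, 9, 10, 11}
A = {2, 3, 6, 10}, B = {1, 2, 5, 11}
A ∪ B = {1, 2, 3, 5, 6, 10, 11}
(A ∪ B)' = U \ (A ∪ B) = {4, 7, 8, 9}
Verification via A' ∩ B': A' = {1, 4, 5, 7, 8, 9, 11}, B' = {3, 4, 6, 7, 8, 9, 10}
A' ∩ B' = {4, 7, 8, 9} ✓

{4, 7, 8, 9}


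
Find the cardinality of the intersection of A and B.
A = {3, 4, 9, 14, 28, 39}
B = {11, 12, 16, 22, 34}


Set A = {3, 4, 9, 14, 28, 39}
Set B = {11, 12, 16, 22, 34}
A ∩ B = {}
|A ∩ B| = 0

0


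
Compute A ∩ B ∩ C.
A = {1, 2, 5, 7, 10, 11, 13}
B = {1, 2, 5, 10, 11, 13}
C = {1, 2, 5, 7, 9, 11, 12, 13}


Set A = {1, 2, 5, 7, 10, 11, 13}
Set B = {1, 2, 5, 10, 11, 13}
Set C = {1, 2, 5, 7, 9, 11, 12, 13}
First, A ∩ B = {1, 2, 5, 10, 11, 13}
Then, (A ∩ B) ∩ C = {1, 2, 5, 11, 13}

{1, 2, 5, 11, 13}


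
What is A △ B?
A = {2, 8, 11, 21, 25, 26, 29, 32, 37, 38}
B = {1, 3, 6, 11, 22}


Set A = {2, 8, 11, 21, 25, 26, 29, 32, 37, 38}
Set B = {1, 3, 6, 11, 22}
A △ B = (A \ B) ∪ (B \ A)
Elements in A but not B: {2, 8, 21, 25, 26, 29, 32, 37, 38}
Elements in B but not A: {1, 3, 6, 22}
A △ B = {1, 2, 3, 6, 8, 21, 22, 25, 26, 29, 32, 37, 38}

{1, 2, 3, 6, 8, 21, 22, 25, 26, 29, 32, 37, 38}


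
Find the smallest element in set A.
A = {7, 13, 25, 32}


Set A = {7, 13, 25, 32}
Elements in ascending order: 7, 13, 25, 32
The smallest element is 7.

7


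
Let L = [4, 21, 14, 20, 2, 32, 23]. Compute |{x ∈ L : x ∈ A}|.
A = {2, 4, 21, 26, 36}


Set A = {2, 4, 21, 26, 36}
Candidates: [4, 21, 14, 20, 2, 32, 23]
Check each candidate:
4 ∈ A, 21 ∈ A, 14 ∉ A, 20 ∉ A, 2 ∈ A, 32 ∉ A, 23 ∉ A
Count of candidates in A: 3

3


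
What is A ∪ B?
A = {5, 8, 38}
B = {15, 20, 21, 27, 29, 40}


Set A = {5, 8, 38}
Set B = {15, 20, 21, 27, 29, 40}
A ∪ B includes all elements in either set.
Elements from A: {5, 8, 38}
Elements from B not already included: {15, 20, 21, 27, 29, 40}
A ∪ B = {5, 8, 15, 20, 21, 27, 29, 38, 40}

{5, 8, 15, 20, 21, 27, 29, 38, 40}


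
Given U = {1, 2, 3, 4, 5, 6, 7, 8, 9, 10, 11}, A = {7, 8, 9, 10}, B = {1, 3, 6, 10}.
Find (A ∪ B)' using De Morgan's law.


U = {1, 2, 3, 4, 5, 6, 7, 8, 9, 10, 11}
A = {7, 8, 9, 10}, B = {1, 3, 6, 10}
A ∪ B = {1, 3, 6, 7, 8, 9, 10}
(A ∪ B)' = U \ (A ∪ B) = {2, 4, 5, 11}
Verification via A' ∩ B': A' = {1, 2, 3, 4, 5, 6, 11}, B' = {2, 4, 5, 7, 8, 9, 11}
A' ∩ B' = {2, 4, 5, 11} ✓

{2, 4, 5, 11}


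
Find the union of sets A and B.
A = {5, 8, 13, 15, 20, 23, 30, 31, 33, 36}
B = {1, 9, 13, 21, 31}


Set A = {5, 8, 13, 15, 20, 23, 30, 31, 33, 36}
Set B = {1, 9, 13, 21, 31}
A ∪ B includes all elements in either set.
Elements from A: {5, 8, 13, 15, 20, 23, 30, 31, 33, 36}
Elements from B not already included: {1, 9, 21}
A ∪ B = {1, 5, 8, 9, 13, 15, 20, 21, 23, 30, 31, 33, 36}

{1, 5, 8, 9, 13, 15, 20, 21, 23, 30, 31, 33, 36}


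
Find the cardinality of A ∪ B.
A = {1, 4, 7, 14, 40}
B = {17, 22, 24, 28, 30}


Set A = {1, 4, 7, 14, 40}, |A| = 5
Set B = {17, 22, 24, 28, 30}, |B| = 5
A ∩ B = {}, |A ∩ B| = 0
|A ∪ B| = |A| + |B| - |A ∩ B| = 5 + 5 - 0 = 10

10


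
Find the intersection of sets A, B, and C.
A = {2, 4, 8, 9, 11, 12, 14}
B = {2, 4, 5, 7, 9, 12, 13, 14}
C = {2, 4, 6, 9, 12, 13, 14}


Set A = {2, 4, 8, 9, 11, 12, 14}
Set B = {2, 4, 5, 7, 9, 12, 13, 14}
Set C = {2, 4, 6, 9, 12, 13, 14}
First, A ∩ B = {2, 4, 9, 12, 14}
Then, (A ∩ B) ∩ C = {2, 4, 9, 12, 14}

{2, 4, 9, 12, 14}


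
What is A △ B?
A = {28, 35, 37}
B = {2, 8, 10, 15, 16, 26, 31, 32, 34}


Set A = {28, 35, 37}
Set B = {2, 8, 10, 15, 16, 26, 31, 32, 34}
A △ B = (A \ B) ∪ (B \ A)
Elements in A but not B: {28, 35, 37}
Elements in B but not A: {2, 8, 10, 15, 16, 26, 31, 32, 34}
A △ B = {2, 8, 10, 15, 16, 26, 28, 31, 32, 34, 35, 37}

{2, 8, 10, 15, 16, 26, 28, 31, 32, 34, 35, 37}


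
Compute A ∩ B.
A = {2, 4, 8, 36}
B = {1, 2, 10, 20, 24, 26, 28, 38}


Set A = {2, 4, 8, 36}
Set B = {1, 2, 10, 20, 24, 26, 28, 38}
A ∩ B includes only elements in both sets.
Check each element of A against B:
2 ✓, 4 ✗, 8 ✗, 36 ✗
A ∩ B = {2}

{2}


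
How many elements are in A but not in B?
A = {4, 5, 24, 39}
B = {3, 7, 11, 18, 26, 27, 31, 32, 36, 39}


Set A = {4, 5, 24, 39}
Set B = {3, 7, 11, 18, 26, 27, 31, 32, 36, 39}
A \ B = {4, 5, 24}
|A \ B| = 3

3


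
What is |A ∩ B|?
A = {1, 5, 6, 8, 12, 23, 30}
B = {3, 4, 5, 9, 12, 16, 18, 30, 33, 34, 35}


Set A = {1, 5, 6, 8, 12, 23, 30}
Set B = {3, 4, 5, 9, 12, 16, 18, 30, 33, 34, 35}
A ∩ B = {5, 12, 30}
|A ∩ B| = 3

3


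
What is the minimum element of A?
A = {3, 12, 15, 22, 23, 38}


Set A = {3, 12, 15, 22, 23, 38}
Elements in ascending order: 3, 12, 15, 22, 23, 38
The smallest element is 3.

3


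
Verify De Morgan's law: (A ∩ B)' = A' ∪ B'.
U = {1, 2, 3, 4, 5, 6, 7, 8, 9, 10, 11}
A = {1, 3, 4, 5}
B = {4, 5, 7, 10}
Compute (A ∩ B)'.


U = {1, 2, 3, 4, 5, 6, 7, 8, 9, 10, 11}
A = {1, 3, 4, 5}, B = {4, 5, 7, 10}
A ∩ B = {4, 5}
(A ∩ B)' = U \ (A ∩ B) = {1, 2, 3, 6, 7, 8, 9, 10, 11}
Verification via A' ∪ B': A' = {2, 6, 7, 8, 9, 10, 11}, B' = {1, 2, 3, 6, 8, 9, 11}
A' ∪ B' = {1, 2, 3, 6, 7, 8, 9, 10, 11} ✓

{1, 2, 3, 6, 7, 8, 9, 10, 11}


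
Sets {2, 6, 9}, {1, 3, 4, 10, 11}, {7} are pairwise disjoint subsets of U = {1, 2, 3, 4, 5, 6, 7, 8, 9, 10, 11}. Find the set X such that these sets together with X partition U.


U = {1, 2, 3, 4, 5, 6, 7, 8, 9, 10, 11}
Shown blocks: {2, 6, 9}, {1, 3, 4, 10, 11}, {7}
A partition's blocks are pairwise disjoint and cover U, so the missing block = U \ (union of shown blocks).
Union of shown blocks: {1, 2, 3, 4, 6, 7, 9, 10, 11}
Missing block = U \ (union) = {5, 8}

{5, 8}


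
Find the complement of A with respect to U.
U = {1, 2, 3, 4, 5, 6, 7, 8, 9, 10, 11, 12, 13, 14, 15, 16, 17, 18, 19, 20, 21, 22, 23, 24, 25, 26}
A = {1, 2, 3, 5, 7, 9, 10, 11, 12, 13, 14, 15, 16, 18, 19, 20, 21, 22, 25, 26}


Universal set U = {1, 2, 3, 4, 5, 6, 7, 8, 9, 10, 11, 12, 13, 14, 15, 16, 17, 18, 19, 20, 21, 22, 23, 24, 25, 26}
Set A = {1, 2, 3, 5, 7, 9, 10, 11, 12, 13, 14, 15, 16, 18, 19, 20, 21, 22, 25, 26}
A' = U \ A = elements in U but not in A
Checking each element of U:
1 (in A, exclude), 2 (in A, exclude), 3 (in A, exclude), 4 (not in A, include), 5 (in A, exclude), 6 (not in A, include), 7 (in A, exclude), 8 (not in A, include), 9 (in A, exclude), 10 (in A, exclude), 11 (in A, exclude), 12 (in A, exclude), 13 (in A, exclude), 14 (in A, exclude), 15 (in A, exclude), 16 (in A, exclude), 17 (not in A, include), 18 (in A, exclude), 19 (in A, exclude), 20 (in A, exclude), 21 (in A, exclude), 22 (in A, exclude), 23 (not in A, include), 24 (not in A, include), 25 (in A, exclude), 26 (in A, exclude)
A' = {4, 6, 8, 17, 23, 24}

{4, 6, 8, 17, 23, 24}


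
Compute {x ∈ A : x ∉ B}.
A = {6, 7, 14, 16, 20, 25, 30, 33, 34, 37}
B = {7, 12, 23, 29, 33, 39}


Set A = {6, 7, 14, 16, 20, 25, 30, 33, 34, 37}
Set B = {7, 12, 23, 29, 33, 39}
Check each element of A against B:
6 ∉ B (include), 7 ∈ B, 14 ∉ B (include), 16 ∉ B (include), 20 ∉ B (include), 25 ∉ B (include), 30 ∉ B (include), 33 ∈ B, 34 ∉ B (include), 37 ∉ B (include)
Elements of A not in B: {6, 14, 16, 20, 25, 30, 34, 37}

{6, 14, 16, 20, 25, 30, 34, 37}


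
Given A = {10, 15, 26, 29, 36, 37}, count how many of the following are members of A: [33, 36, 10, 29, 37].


Set A = {10, 15, 26, 29, 36, 37}
Candidates: [33, 36, 10, 29, 37]
Check each candidate:
33 ∉ A, 36 ∈ A, 10 ∈ A, 29 ∈ A, 37 ∈ A
Count of candidates in A: 4

4


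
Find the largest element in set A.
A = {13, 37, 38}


Set A = {13, 37, 38}
Elements in ascending order: 13, 37, 38
The largest element is 38.

38


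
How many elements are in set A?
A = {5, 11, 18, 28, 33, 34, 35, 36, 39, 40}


Set A = {5, 11, 18, 28, 33, 34, 35, 36, 39, 40}
Listing elements: 5, 11, 18, 28, 33, 34, 35, 36, 39, 40
Counting: 10 elements
|A| = 10

10


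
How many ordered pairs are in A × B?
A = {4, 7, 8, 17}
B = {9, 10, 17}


Set A = {4, 7, 8, 17} has 4 elements.
Set B = {9, 10, 17} has 3 elements.
|A × B| = |A| × |B| = 4 × 3 = 12

12


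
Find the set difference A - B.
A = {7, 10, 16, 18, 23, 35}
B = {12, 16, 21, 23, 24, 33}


Set A = {7, 10, 16, 18, 23, 35}
Set B = {12, 16, 21, 23, 24, 33}
A \ B includes elements in A that are not in B.
Check each element of A:
7 (not in B, keep), 10 (not in B, keep), 16 (in B, remove), 18 (not in B, keep), 23 (in B, remove), 35 (not in B, keep)
A \ B = {7, 10, 18, 35}

{7, 10, 18, 35}


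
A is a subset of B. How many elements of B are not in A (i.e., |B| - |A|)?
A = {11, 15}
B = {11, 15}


Set A = {11, 15}, |A| = 2
Set B = {11, 15}, |B| = 2
Since A ⊆ B: B \ A = {}
|B| - |A| = 2 - 2 = 0

0


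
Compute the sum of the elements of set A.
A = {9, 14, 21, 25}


Set A = {9, 14, 21, 25}
Sum = 9 + 14 + 21 + 25 = 69

69


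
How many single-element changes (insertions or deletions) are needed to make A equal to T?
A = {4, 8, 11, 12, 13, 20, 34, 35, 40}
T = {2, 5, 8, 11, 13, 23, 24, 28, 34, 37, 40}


Set A = {4, 8, 11, 12, 13, 20, 34, 35, 40}
Set T = {2, 5, 8, 11, 13, 23, 24, 28, 34, 37, 40}
Elements to remove from A (in A, not in T): {4, 12, 20, 35} → 4 removals
Elements to add to A (in T, not in A): {2, 5, 23, 24, 28, 37} → 6 additions
Total edits = 4 + 6 = 10

10


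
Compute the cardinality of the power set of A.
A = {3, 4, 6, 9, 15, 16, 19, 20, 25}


Set A = {3, 4, 6, 9, 15, 16, 19, 20, 25}
|A| = 9
The power set P(A) contains all subsets of A.
|P(A)| = 2^|A| = 2^9 = 512

512


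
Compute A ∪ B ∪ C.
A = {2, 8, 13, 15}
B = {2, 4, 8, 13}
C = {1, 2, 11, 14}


Set A = {2, 8, 13, 15}
Set B = {2, 4, 8, 13}
Set C = {1, 2, 11, 14}
First, A ∪ B = {2, 4, 8, 13, 15}
Then, (A ∪ B) ∪ C = {1, 2, 4, 8, 11, 13, 14, 15}

{1, 2, 4, 8, 11, 13, 14, 15}


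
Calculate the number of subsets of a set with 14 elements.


The set has 14 elements.
The power set contains all possible subsets.
|P(A)| = 2^|A| = 2^14 = 16384

16384


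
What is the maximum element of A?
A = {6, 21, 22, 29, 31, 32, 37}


Set A = {6, 21, 22, 29, 31, 32, 37}
Elements in ascending order: 6, 21, 22, 29, 31, 32, 37
The largest element is 37.

37


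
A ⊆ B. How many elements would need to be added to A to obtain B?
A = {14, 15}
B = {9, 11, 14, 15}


Set A = {14, 15}, |A| = 2
Set B = {9, 11, 14, 15}, |B| = 4
Since A ⊆ B: B \ A = {9, 11}
|B| - |A| = 4 - 2 = 2

2


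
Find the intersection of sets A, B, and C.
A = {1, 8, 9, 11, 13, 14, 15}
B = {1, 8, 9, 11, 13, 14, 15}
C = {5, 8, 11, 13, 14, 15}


Set A = {1, 8, 9, 11, 13, 14, 15}
Set B = {1, 8, 9, 11, 13, 14, 15}
Set C = {5, 8, 11, 13, 14, 15}
First, A ∩ B = {1, 8, 9, 11, 13, 14, 15}
Then, (A ∩ B) ∩ C = {8, 11, 13, 14, 15}

{8, 11, 13, 14, 15}


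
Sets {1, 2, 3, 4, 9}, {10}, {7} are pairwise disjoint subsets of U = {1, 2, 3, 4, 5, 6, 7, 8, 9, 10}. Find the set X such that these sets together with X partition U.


U = {1, 2, 3, 4, 5, 6, 7, 8, 9, 10}
Shown blocks: {1, 2, 3, 4, 9}, {10}, {7}
A partition's blocks are pairwise disjoint and cover U, so the missing block = U \ (union of shown blocks).
Union of shown blocks: {1, 2, 3, 4, 7, 9, 10}
Missing block = U \ (union) = {5, 6, 8}

{5, 6, 8}


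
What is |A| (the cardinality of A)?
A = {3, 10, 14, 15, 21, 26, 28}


Set A = {3, 10, 14, 15, 21, 26, 28}
Listing elements: 3, 10, 14, 15, 21, 26, 28
Counting: 7 elements
|A| = 7

7


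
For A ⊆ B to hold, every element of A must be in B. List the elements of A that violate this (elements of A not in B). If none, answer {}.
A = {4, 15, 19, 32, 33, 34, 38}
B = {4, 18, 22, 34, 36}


Set A = {4, 15, 19, 32, 33, 34, 38}
Set B = {4, 18, 22, 34, 36}
Check each element of A against B:
4 ∈ B, 15 ∉ B (include), 19 ∉ B (include), 32 ∉ B (include), 33 ∉ B (include), 34 ∈ B, 38 ∉ B (include)
Elements of A not in B: {15, 19, 32, 33, 38}

{15, 19, 32, 33, 38}


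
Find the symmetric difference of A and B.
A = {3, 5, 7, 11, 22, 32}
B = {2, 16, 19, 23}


Set A = {3, 5, 7, 11, 22, 32}
Set B = {2, 16, 19, 23}
A △ B = (A \ B) ∪ (B \ A)
Elements in A but not B: {3, 5, 7, 11, 22, 32}
Elements in B but not A: {2, 16, 19, 23}
A △ B = {2, 3, 5, 7, 11, 16, 19, 22, 23, 32}

{2, 3, 5, 7, 11, 16, 19, 22, 23, 32}


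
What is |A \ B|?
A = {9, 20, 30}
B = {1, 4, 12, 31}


Set A = {9, 20, 30}
Set B = {1, 4, 12, 31}
A \ B = {9, 20, 30}
|A \ B| = 3

3


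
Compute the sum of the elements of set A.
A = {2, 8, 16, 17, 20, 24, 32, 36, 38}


Set A = {2, 8, 16, 17, 20, 24, 32, 36, 38}
Sum = 2 + 8 + 16 + 17 + 20 + 24 + 32 + 36 + 38 = 193

193


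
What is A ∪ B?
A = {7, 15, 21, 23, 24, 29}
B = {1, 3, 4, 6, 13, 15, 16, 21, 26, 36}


Set A = {7, 15, 21, 23, 24, 29}
Set B = {1, 3, 4, 6, 13, 15, 16, 21, 26, 36}
A ∪ B includes all elements in either set.
Elements from A: {7, 15, 21, 23, 24, 29}
Elements from B not already included: {1, 3, 4, 6, 13, 16, 26, 36}
A ∪ B = {1, 3, 4, 6, 7, 13, 15, 16, 21, 23, 24, 26, 29, 36}

{1, 3, 4, 6, 7, 13, 15, 16, 21, 23, 24, 26, 29, 36}


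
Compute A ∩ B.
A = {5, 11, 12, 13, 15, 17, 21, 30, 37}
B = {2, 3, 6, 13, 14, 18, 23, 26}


Set A = {5, 11, 12, 13, 15, 17, 21, 30, 37}
Set B = {2, 3, 6, 13, 14, 18, 23, 26}
A ∩ B includes only elements in both sets.
Check each element of A against B:
5 ✗, 11 ✗, 12 ✗, 13 ✓, 15 ✗, 17 ✗, 21 ✗, 30 ✗, 37 ✗
A ∩ B = {13}

{13}


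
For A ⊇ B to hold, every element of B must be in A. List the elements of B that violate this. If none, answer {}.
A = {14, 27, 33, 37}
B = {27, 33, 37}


Set A = {14, 27, 33, 37}
Set B = {27, 33, 37}
Check each element of B against A:
27 ∈ A, 33 ∈ A, 37 ∈ A
Elements of B not in A: {}

{}


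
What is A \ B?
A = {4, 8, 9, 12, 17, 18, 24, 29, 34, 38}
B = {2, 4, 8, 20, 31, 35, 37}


Set A = {4, 8, 9, 12, 17, 18, 24, 29, 34, 38}
Set B = {2, 4, 8, 20, 31, 35, 37}
A \ B includes elements in A that are not in B.
Check each element of A:
4 (in B, remove), 8 (in B, remove), 9 (not in B, keep), 12 (not in B, keep), 17 (not in B, keep), 18 (not in B, keep), 24 (not in B, keep), 29 (not in B, keep), 34 (not in B, keep), 38 (not in B, keep)
A \ B = {9, 12, 17, 18, 24, 29, 34, 38}

{9, 12, 17, 18, 24, 29, 34, 38}


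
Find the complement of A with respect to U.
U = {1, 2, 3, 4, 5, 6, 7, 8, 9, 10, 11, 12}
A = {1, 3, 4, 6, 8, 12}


Universal set U = {1, 2, 3, 4, 5, 6, 7, 8, 9, 10, 11, 12}
Set A = {1, 3, 4, 6, 8, 12}
A' = U \ A = elements in U but not in A
Checking each element of U:
1 (in A, exclude), 2 (not in A, include), 3 (in A, exclude), 4 (in A, exclude), 5 (not in A, include), 6 (in A, exclude), 7 (not in A, include), 8 (in A, exclude), 9 (not in A, include), 10 (not in A, include), 11 (not in A, include), 12 (in A, exclude)
A' = {2, 5, 7, 9, 10, 11}

{2, 5, 7, 9, 10, 11}


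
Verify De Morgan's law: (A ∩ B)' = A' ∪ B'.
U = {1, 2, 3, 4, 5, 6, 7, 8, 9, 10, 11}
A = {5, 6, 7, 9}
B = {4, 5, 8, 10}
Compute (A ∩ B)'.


U = {1, 2, 3, 4, 5, 6, 7, 8, 9, 10, 11}
A = {5, 6, 7, 9}, B = {4, 5, 8, 10}
A ∩ B = {5}
(A ∩ B)' = U \ (A ∩ B) = {1, 2, 3, 4, 6, 7, 8, 9, 10, 11}
Verification via A' ∪ B': A' = {1, 2, 3, 4, 8, 10, 11}, B' = {1, 2, 3, 6, 7, 9, 11}
A' ∪ B' = {1, 2, 3, 4, 6, 7, 8, 9, 10, 11} ✓

{1, 2, 3, 4, 6, 7, 8, 9, 10, 11}


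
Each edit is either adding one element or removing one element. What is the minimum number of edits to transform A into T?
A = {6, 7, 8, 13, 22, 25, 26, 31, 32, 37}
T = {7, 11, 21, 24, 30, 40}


Set A = {6, 7, 8, 13, 22, 25, 26, 31, 32, 37}
Set T = {7, 11, 21, 24, 30, 40}
Elements to remove from A (in A, not in T): {6, 8, 13, 22, 25, 26, 31, 32, 37} → 9 removals
Elements to add to A (in T, not in A): {11, 21, 24, 30, 40} → 5 additions
Total edits = 9 + 5 = 14

14


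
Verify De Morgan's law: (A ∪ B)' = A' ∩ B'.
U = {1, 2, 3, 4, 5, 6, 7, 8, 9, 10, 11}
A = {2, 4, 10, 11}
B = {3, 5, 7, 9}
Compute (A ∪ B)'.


U = {1, 2, 3, 4, 5, 6, 7, 8, 9, 10, 11}
A = {2, 4, 10, 11}, B = {3, 5, 7, 9}
A ∪ B = {2, 3, 4, 5, 7, 9, 10, 11}
(A ∪ B)' = U \ (A ∪ B) = {1, 6, 8}
Verification via A' ∩ B': A' = {1, 3, 5, 6, 7, 8, 9}, B' = {1, 2, 4, 6, 8, 10, 11}
A' ∩ B' = {1, 6, 8} ✓

{1, 6, 8}


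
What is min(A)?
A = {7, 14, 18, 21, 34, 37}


Set A = {7, 14, 18, 21, 34, 37}
Elements in ascending order: 7, 14, 18, 21, 34, 37
The smallest element is 7.

7


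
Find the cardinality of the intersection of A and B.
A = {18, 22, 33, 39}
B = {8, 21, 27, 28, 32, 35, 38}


Set A = {18, 22, 33, 39}
Set B = {8, 21, 27, 28, 32, 35, 38}
A ∩ B = {}
|A ∩ B| = 0

0


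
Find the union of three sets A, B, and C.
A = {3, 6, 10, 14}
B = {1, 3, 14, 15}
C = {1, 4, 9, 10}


Set A = {3, 6, 10, 14}
Set B = {1, 3, 14, 15}
Set C = {1, 4, 9, 10}
First, A ∪ B = {1, 3, 6, 10, 14, 15}
Then, (A ∪ B) ∪ C = {1, 3, 4, 6, 9, 10, 14, 15}

{1, 3, 4, 6, 9, 10, 14, 15}


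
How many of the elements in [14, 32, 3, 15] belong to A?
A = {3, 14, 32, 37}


Set A = {3, 14, 32, 37}
Candidates: [14, 32, 3, 15]
Check each candidate:
14 ∈ A, 32 ∈ A, 3 ∈ A, 15 ∉ A
Count of candidates in A: 3

3


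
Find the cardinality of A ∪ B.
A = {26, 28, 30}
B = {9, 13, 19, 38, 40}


Set A = {26, 28, 30}, |A| = 3
Set B = {9, 13, 19, 38, 40}, |B| = 5
A ∩ B = {}, |A ∩ B| = 0
|A ∪ B| = |A| + |B| - |A ∩ B| = 3 + 5 - 0 = 8

8


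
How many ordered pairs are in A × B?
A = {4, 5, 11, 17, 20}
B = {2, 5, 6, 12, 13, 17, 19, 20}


Set A = {4, 5, 11, 17, 20} has 5 elements.
Set B = {2, 5, 6, 12, 13, 17, 19, 20} has 8 elements.
|A × B| = |A| × |B| = 5 × 8 = 40

40


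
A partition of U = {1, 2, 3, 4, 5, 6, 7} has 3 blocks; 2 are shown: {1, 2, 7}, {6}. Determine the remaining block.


U = {1, 2, 3, 4, 5, 6, 7}
Shown blocks: {1, 2, 7}, {6}
A partition's blocks are pairwise disjoint and cover U, so the missing block = U \ (union of shown blocks).
Union of shown blocks: {1, 2, 6, 7}
Missing block = U \ (union) = {3, 4, 5}

{3, 4, 5}


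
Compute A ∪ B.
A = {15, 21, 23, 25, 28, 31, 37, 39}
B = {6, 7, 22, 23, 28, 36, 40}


Set A = {15, 21, 23, 25, 28, 31, 37, 39}
Set B = {6, 7, 22, 23, 28, 36, 40}
A ∪ B includes all elements in either set.
Elements from A: {15, 21, 23, 25, 28, 31, 37, 39}
Elements from B not already included: {6, 7, 22, 36, 40}
A ∪ B = {6, 7, 15, 21, 22, 23, 25, 28, 31, 36, 37, 39, 40}

{6, 7, 15, 21, 22, 23, 25, 28, 31, 36, 37, 39, 40}


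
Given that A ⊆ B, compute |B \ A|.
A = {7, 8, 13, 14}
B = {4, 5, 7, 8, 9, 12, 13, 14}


Set A = {7, 8, 13, 14}, |A| = 4
Set B = {4, 5, 7, 8, 9, 12, 13, 14}, |B| = 8
Since A ⊆ B: B \ A = {4, 5, 9, 12}
|B| - |A| = 8 - 4 = 4

4


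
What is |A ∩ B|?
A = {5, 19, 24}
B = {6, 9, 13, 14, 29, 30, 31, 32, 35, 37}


Set A = {5, 19, 24}
Set B = {6, 9, 13, 14, 29, 30, 31, 32, 35, 37}
A ∩ B = {}
|A ∩ B| = 0

0


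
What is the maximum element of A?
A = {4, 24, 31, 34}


Set A = {4, 24, 31, 34}
Elements in ascending order: 4, 24, 31, 34
The largest element is 34.

34


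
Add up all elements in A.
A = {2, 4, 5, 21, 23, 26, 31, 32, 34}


Set A = {2, 4, 5, 21, 23, 26, 31, 32, 34}
Sum = 2 + 4 + 5 + 21 + 23 + 26 + 31 + 32 + 34 = 178

178


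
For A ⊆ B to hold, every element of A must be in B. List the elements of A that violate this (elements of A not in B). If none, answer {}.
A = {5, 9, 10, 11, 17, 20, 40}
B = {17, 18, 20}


Set A = {5, 9, 10, 11, 17, 20, 40}
Set B = {17, 18, 20}
Check each element of A against B:
5 ∉ B (include), 9 ∉ B (include), 10 ∉ B (include), 11 ∉ B (include), 17 ∈ B, 20 ∈ B, 40 ∉ B (include)
Elements of A not in B: {5, 9, 10, 11, 40}

{5, 9, 10, 11, 40}


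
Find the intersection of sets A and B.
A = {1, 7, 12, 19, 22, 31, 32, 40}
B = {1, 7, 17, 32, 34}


Set A = {1, 7, 12, 19, 22, 31, 32, 40}
Set B = {1, 7, 17, 32, 34}
A ∩ B includes only elements in both sets.
Check each element of A against B:
1 ✓, 7 ✓, 12 ✗, 19 ✗, 22 ✗, 31 ✗, 32 ✓, 40 ✗
A ∩ B = {1, 7, 32}

{1, 7, 32}


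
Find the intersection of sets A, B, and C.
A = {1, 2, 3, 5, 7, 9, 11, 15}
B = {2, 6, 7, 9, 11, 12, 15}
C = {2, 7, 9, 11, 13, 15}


Set A = {1, 2, 3, 5, 7, 9, 11, 15}
Set B = {2, 6, 7, 9, 11, 12, 15}
Set C = {2, 7, 9, 11, 13, 15}
First, A ∩ B = {2, 7, 9, 11, 15}
Then, (A ∩ B) ∩ C = {2, 7, 9, 11, 15}

{2, 7, 9, 11, 15}


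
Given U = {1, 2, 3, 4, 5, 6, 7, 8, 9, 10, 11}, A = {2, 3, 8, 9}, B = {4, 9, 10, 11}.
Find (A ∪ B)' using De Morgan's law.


U = {1, 2, 3, 4, 5, 6, 7, 8, 9, 10, 11}
A = {2, 3, 8, 9}, B = {4, 9, 10, 11}
A ∪ B = {2, 3, 4, 8, 9, 10, 11}
(A ∪ B)' = U \ (A ∪ B) = {1, 5, 6, 7}
Verification via A' ∩ B': A' = {1, 4, 5, 6, 7, 10, 11}, B' = {1, 2, 3, 5, 6, 7, 8}
A' ∩ B' = {1, 5, 6, 7} ✓

{1, 5, 6, 7}


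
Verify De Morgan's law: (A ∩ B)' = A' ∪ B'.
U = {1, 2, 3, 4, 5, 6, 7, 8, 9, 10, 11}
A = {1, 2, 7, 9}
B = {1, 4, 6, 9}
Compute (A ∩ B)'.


U = {1, 2, 3, 4, 5, 6, 7, 8, 9, 10, 11}
A = {1, 2, 7, 9}, B = {1, 4, 6, 9}
A ∩ B = {1, 9}
(A ∩ B)' = U \ (A ∩ B) = {2, 3, 4, 5, 6, 7, 8, 10, 11}
Verification via A' ∪ B': A' = {3, 4, 5, 6, 8, 10, 11}, B' = {2, 3, 5, 7, 8, 10, 11}
A' ∪ B' = {2, 3, 4, 5, 6, 7, 8, 10, 11} ✓

{2, 3, 4, 5, 6, 7, 8, 10, 11}


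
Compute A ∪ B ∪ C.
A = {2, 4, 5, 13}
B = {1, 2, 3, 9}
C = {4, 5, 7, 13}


Set A = {2, 4, 5, 13}
Set B = {1, 2, 3, 9}
Set C = {4, 5, 7, 13}
First, A ∪ B = {1, 2, 3, 4, 5, 9, 13}
Then, (A ∪ B) ∪ C = {1, 2, 3, 4, 5, 7, 9, 13}

{1, 2, 3, 4, 5, 7, 9, 13}


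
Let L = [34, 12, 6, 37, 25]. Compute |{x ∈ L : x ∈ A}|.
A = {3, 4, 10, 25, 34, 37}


Set A = {3, 4, 10, 25, 34, 37}
Candidates: [34, 12, 6, 37, 25]
Check each candidate:
34 ∈ A, 12 ∉ A, 6 ∉ A, 37 ∈ A, 25 ∈ A
Count of candidates in A: 3

3


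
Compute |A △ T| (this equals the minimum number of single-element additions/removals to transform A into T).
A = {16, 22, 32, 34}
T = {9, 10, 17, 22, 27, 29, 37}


Set A = {16, 22, 32, 34}
Set T = {9, 10, 17, 22, 27, 29, 37}
Elements to remove from A (in A, not in T): {16, 32, 34} → 3 removals
Elements to add to A (in T, not in A): {9, 10, 17, 27, 29, 37} → 6 additions
Total edits = 3 + 6 = 9

9


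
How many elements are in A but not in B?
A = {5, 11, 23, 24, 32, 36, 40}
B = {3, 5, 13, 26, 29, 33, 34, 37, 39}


Set A = {5, 11, 23, 24, 32, 36, 40}
Set B = {3, 5, 13, 26, 29, 33, 34, 37, 39}
A \ B = {11, 23, 24, 32, 36, 40}
|A \ B| = 6

6


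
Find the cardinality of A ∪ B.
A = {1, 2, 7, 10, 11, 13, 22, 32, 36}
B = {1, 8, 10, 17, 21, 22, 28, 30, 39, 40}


Set A = {1, 2, 7, 10, 11, 13, 22, 32, 36}, |A| = 9
Set B = {1, 8, 10, 17, 21, 22, 28, 30, 39, 40}, |B| = 10
A ∩ B = {1, 10, 22}, |A ∩ B| = 3
|A ∪ B| = |A| + |B| - |A ∩ B| = 9 + 10 - 3 = 16

16


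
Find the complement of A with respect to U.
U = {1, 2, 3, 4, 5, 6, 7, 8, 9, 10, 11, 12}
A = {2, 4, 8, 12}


Universal set U = {1, 2, 3, 4, 5, 6, 7, 8, 9, 10, 11, 12}
Set A = {2, 4, 8, 12}
A' = U \ A = elements in U but not in A
Checking each element of U:
1 (not in A, include), 2 (in A, exclude), 3 (not in A, include), 4 (in A, exclude), 5 (not in A, include), 6 (not in A, include), 7 (not in A, include), 8 (in A, exclude), 9 (not in A, include), 10 (not in A, include), 11 (not in A, include), 12 (in A, exclude)
A' = {1, 3, 5, 6, 7, 9, 10, 11}

{1, 3, 5, 6, 7, 9, 10, 11}
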